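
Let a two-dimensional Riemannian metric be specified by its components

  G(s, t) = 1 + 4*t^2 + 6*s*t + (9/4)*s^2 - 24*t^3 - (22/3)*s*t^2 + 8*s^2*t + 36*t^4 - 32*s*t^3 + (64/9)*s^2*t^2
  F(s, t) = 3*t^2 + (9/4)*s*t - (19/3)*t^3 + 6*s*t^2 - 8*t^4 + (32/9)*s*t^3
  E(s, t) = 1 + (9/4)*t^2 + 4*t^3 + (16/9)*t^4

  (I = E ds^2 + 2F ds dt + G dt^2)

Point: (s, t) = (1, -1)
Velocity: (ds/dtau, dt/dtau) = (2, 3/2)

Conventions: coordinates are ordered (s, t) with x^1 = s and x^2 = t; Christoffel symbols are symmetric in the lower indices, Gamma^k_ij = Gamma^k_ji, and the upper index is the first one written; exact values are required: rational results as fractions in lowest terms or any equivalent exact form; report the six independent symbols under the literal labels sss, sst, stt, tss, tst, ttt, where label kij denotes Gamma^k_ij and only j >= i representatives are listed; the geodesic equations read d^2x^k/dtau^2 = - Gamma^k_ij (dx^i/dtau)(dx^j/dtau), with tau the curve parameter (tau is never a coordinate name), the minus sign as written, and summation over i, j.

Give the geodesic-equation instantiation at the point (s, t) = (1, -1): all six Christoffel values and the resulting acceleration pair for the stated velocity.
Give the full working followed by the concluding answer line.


E = 37/36, F = 55/36, G = 3061/36 at the point
E_s = 0, E_t = 7/18, F_s = 7/36, F_t = 95/12, G_s = 385/18, G_t = -2750/9
EG - F^2 = 1531/18;  g^inv = (18/1531) * [[3061/36, -55/36], [-55/36, 37/36]]
first-kind symbols [ij,l] = (1/2)(d_i g_jl + d_j g_il - d_l g_ij): [ss,s] = E_s/2 = 0, [ss,t] = F_s - E_t/2 = 0, [st,s] = E_t/2 = 7/36, [st,t] = G_s/2 = 385/36, [tt,s] = F_t - G_s/2 = -25/9, [tt,t] = G_t/2 = -1375/9
Gamma^s_ij = (G*[ij,s] - F*[ij,t])/(EG - F^2), Gamma^t_ij = (E*[ij,t] - F*[ij,s])/(EG - F^2)
Gamma_sss = 0, Gamma_sst = 7/3062, Gamma_stt = -50/1531, Gamma_tss = 0, Gamma_tst = 385/3062, Gamma_ttt = -2750/1531
d^2s/dtau^2 = -(Gamma_sss*(2)^2 + 2*Gamma_sst*(2)*(3/2) + Gamma_stt*(3/2)^2) = 183/3062
d^2t/dtau^2 = -(Gamma_tss*(2)^2 + 2*Gamma_tst*(2)*(3/2) + Gamma_ttt*(3/2)^2) = 10065/3062

Answer: Gamma_sss = 0, Gamma_sst = 7/3062, Gamma_stt = -50/1531, Gamma_tss = 0, Gamma_tst = 385/3062, Gamma_ttt = -2750/1531; accelerations (d^2s/dtau^2, d^2t/dtau^2) = (183/3062, 10065/3062)


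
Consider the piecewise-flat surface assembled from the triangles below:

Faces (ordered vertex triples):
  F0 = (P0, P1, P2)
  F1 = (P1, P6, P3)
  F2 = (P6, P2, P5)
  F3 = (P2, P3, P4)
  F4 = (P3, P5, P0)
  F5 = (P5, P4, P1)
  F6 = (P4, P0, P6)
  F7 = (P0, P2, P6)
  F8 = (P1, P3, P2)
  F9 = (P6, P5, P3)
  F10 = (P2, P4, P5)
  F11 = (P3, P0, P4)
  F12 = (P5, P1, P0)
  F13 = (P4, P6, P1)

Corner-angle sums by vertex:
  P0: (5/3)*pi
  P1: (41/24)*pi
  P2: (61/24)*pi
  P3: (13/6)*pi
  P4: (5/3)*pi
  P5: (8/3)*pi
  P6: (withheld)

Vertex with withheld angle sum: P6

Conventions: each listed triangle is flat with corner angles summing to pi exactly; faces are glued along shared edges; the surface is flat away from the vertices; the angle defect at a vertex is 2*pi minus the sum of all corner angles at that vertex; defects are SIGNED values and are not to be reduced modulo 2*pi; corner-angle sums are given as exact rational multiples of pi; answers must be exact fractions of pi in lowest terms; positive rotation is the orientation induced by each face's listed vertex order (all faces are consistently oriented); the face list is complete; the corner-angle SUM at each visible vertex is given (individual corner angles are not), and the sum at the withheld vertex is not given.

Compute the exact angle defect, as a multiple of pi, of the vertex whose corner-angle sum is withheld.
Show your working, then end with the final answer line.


V = 7, E = 21, F = 14; chi = V - E + F = 0
Gauss-Bonnet: total defect = 2*pi*chi = 0; visible defects sum to (-5/12)*pi

Answer: defect(P6) = (5/12)*pi


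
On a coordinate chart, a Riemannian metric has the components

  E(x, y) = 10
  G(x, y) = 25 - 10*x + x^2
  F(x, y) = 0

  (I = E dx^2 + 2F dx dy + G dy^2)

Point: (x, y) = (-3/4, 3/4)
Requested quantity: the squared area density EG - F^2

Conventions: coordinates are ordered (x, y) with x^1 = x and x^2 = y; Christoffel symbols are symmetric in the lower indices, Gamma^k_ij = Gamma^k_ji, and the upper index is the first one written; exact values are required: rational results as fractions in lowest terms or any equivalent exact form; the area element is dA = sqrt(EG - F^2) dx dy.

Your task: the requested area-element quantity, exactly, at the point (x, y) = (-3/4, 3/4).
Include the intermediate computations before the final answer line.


E = 10, F = 0, G = 529/16; EG - F^2 = 2645/8

Answer: EG - F^2 = 2645/8


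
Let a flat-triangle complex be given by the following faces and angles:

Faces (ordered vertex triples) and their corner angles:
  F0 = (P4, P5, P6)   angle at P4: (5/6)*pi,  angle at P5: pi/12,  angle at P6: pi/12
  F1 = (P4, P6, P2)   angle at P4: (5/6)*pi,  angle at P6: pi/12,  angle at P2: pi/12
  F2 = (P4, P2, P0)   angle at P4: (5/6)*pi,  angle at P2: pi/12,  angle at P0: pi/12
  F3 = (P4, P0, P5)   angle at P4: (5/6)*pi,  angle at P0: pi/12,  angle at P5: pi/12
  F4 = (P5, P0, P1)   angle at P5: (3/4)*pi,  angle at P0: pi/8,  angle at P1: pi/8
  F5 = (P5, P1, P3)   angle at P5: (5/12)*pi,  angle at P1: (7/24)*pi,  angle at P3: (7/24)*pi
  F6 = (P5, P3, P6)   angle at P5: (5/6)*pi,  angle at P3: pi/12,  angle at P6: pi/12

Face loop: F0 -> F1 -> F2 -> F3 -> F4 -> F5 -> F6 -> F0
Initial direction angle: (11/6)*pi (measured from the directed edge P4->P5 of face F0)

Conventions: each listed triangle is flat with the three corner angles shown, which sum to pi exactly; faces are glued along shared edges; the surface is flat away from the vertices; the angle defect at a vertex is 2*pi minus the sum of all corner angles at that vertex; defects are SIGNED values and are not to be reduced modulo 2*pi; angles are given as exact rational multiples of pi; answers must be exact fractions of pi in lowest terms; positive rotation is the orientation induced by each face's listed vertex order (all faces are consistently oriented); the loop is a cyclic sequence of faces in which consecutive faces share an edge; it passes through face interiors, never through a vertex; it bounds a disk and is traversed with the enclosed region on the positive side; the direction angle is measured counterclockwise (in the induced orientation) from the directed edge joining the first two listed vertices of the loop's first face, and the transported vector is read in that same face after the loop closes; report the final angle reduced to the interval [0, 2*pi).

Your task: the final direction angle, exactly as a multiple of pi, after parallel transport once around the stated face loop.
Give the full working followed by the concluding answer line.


enclosed vertex P4: corner angles sum to (10/3)*pi, defect = 2*pi - (10/3)*pi = (-4/3)*pi
enclosed vertex P5: corner angles sum to (13/6)*pi, defect = 2*pi - (13/6)*pi = -pi/6
transport around the loop rotates by the sum of enclosed defects; add to the initial angle mod 2*pi
final angle = (11/6)*pi - (3/2)*pi = pi/3 (mod 2*pi)

Answer: final direction angle = pi/3


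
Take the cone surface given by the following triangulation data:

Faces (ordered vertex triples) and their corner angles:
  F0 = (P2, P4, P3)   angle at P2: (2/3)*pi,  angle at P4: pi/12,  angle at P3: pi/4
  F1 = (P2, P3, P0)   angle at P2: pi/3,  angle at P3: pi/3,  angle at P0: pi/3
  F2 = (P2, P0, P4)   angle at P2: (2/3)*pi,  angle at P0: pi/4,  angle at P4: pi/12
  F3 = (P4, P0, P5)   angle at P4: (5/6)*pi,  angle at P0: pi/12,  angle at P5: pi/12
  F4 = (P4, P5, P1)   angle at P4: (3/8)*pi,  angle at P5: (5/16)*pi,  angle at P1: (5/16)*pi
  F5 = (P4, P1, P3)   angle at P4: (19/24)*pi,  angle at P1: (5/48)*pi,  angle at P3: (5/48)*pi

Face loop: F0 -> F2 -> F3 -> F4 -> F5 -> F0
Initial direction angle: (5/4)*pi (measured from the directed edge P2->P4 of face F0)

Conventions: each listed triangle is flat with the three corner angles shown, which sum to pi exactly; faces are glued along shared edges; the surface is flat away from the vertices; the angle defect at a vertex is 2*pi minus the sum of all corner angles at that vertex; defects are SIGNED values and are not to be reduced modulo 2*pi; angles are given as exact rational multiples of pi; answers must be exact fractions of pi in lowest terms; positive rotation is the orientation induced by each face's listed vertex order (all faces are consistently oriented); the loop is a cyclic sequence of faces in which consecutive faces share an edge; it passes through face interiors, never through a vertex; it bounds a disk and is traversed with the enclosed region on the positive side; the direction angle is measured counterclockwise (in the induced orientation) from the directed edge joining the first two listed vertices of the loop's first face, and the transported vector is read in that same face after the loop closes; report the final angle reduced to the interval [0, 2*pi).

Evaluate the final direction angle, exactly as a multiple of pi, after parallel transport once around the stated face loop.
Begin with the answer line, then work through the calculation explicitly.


Answer: final direction angle = (13/12)*pi

enclosed vertex P4: corner angles sum to (13/6)*pi, defect = 2*pi - (13/6)*pi = -pi/6
transport around the loop rotates by the sum of enclosed defects; add to the initial angle mod 2*pi
final angle = (5/4)*pi - pi/6 = (13/12)*pi (mod 2*pi)


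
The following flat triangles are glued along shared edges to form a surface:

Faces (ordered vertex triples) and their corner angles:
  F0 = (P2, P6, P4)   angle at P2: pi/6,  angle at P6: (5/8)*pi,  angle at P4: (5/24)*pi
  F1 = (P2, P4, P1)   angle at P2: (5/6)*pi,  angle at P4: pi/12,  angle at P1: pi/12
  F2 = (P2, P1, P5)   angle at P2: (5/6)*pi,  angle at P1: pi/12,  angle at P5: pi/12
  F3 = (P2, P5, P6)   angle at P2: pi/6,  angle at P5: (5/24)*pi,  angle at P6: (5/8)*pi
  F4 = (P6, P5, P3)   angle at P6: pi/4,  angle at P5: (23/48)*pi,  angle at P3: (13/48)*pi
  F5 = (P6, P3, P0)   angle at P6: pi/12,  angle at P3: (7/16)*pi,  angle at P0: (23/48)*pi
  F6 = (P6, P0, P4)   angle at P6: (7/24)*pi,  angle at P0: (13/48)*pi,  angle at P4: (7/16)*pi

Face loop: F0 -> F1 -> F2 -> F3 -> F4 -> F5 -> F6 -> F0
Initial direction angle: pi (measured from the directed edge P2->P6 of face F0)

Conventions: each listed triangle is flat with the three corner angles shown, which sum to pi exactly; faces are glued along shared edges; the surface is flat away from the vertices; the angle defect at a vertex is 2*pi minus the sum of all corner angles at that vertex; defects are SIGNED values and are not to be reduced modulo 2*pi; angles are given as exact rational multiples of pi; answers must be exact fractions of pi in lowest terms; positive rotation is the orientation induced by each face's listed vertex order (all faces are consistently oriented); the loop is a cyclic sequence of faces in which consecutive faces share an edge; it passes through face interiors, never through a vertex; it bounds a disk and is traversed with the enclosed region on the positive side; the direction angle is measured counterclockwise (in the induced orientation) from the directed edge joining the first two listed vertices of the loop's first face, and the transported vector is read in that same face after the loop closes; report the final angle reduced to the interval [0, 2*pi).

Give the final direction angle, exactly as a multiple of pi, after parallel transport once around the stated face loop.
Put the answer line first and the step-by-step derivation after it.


Answer: final direction angle = (9/8)*pi

enclosed vertex P2: corner angles sum to 2*pi, defect = 2*pi - 2*pi = 0
enclosed vertex P6: corner angles sum to (15/8)*pi, defect = 2*pi - (15/8)*pi = pi/8
the rotation equals the total enclosed defect, so the final angle is initial + defects (mod 2*pi)
final angle = pi + pi/8 = (9/8)*pi (mod 2*pi)


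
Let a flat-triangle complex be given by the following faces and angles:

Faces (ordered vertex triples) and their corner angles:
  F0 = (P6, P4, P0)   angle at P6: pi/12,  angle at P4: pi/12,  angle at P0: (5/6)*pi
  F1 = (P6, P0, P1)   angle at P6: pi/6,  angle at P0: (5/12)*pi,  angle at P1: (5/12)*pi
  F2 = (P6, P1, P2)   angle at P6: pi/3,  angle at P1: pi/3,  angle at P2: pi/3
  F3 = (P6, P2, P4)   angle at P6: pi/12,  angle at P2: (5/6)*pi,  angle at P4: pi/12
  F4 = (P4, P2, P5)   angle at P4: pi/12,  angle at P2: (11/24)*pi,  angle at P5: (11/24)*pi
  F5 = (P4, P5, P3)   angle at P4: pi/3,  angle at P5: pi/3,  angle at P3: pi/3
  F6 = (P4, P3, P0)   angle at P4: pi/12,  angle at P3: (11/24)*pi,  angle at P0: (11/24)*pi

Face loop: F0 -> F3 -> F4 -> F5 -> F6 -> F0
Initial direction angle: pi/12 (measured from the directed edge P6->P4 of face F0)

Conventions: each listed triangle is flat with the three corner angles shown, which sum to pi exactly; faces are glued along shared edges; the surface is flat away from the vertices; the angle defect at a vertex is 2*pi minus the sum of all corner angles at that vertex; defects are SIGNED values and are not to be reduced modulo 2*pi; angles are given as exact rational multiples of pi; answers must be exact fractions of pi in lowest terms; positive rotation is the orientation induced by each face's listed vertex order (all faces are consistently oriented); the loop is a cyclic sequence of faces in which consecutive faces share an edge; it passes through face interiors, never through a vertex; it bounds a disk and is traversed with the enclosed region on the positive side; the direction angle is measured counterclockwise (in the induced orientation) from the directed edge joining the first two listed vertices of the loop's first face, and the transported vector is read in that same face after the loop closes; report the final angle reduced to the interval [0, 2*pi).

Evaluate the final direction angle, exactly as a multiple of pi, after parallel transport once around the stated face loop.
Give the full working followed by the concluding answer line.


enclosed vertex P4: corner angles sum to (2/3)*pi, defect = 2*pi - (2/3)*pi = (4/3)*pi
by Gauss-Bonnet the loop rotates the vector by the enclosed defect sum (positive orientation, mod 2*pi)
final angle = pi/12 + (4/3)*pi = (17/12)*pi (mod 2*pi)

Answer: final direction angle = (17/12)*pi


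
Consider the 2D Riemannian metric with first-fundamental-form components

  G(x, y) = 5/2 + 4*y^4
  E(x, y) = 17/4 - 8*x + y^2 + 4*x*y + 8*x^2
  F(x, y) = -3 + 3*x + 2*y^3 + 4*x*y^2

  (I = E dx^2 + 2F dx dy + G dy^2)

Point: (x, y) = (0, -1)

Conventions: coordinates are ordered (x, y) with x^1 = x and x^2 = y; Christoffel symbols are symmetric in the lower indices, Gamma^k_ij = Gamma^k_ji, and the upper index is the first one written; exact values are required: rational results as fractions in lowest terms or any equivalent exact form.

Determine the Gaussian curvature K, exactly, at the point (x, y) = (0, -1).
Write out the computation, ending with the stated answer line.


E = 21/4, F = -5, G = 13/2, EG - F^2 = 73/8 at the point
E_x = -12, E_y = -2, F_x = 7, F_y = 6, G_x = 0, G_y = -16
E_yy = 2, F_xy = -8, G_xx = 0
K follows from Brioschi's formula, (det M1 - det M2)/(EG - F^2)^2.
M1 = [[-E_yy/2 + F_xy - G_xx/2, E_x/2, F_x - E_y/2], [F_y - G_x/2, E, F], [G_y/2, F, G]] = [[-9, -6, 8], [6, 21/4, -5], [-8, -5, 13/2]]; det M1 = 63/8
M2 = [[0, E_y/2, G_x/2], [E_y/2, E, F], [G_x/2, F, G]] = [[0, -1, 0], [-1, 21/4, -5], [0, -5, 13/2]]; det M2 = -13/2
det M1 - det M2 = 115/8; K = 115/8 / (73/8)^2 = 920/5329

Answer: K = 920/5329


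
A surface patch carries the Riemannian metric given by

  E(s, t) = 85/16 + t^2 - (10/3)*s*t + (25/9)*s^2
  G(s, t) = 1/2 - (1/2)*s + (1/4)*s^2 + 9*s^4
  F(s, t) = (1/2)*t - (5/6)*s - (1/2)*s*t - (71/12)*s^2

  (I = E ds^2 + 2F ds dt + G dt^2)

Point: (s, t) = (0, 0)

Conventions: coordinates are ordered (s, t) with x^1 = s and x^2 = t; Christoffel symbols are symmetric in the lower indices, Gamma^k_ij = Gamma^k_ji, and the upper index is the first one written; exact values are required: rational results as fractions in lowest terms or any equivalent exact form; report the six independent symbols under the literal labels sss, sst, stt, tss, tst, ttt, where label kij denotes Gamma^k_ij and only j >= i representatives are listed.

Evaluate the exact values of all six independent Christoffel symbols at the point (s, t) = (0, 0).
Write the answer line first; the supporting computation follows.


Answer: Gamma_sss = 0, Gamma_sst = 0, Gamma_stt = 12/85, Gamma_tss = -5/3, Gamma_tst = -1/2, Gamma_ttt = 0

E = 85/16, F = 0, G = 1/2 at the point
E_s = 0, E_t = 0, F_s = -5/6, F_t = 1/2, G_s = -1/2, G_t = 0
EG - F^2 = 85/32;  g^inv = (32/85) * [[1/2, 0], [0, 85/16]]
first-kind symbols [ij,l] = (1/2)(d_i g_jl + d_j g_il - d_l g_ij): [ss,s] = E_s/2 = 0, [ss,t] = F_s - E_t/2 = -5/6, [st,s] = E_t/2 = 0, [st,t] = G_s/2 = -1/4, [tt,s] = F_t - G_s/2 = 3/4, [tt,t] = G_t/2 = 0
Gamma^s_ij = (G*[ij,s] - F*[ij,t])/(EG - F^2), Gamma^t_ij = (E*[ij,t] - F*[ij,s])/(EG - F^2)


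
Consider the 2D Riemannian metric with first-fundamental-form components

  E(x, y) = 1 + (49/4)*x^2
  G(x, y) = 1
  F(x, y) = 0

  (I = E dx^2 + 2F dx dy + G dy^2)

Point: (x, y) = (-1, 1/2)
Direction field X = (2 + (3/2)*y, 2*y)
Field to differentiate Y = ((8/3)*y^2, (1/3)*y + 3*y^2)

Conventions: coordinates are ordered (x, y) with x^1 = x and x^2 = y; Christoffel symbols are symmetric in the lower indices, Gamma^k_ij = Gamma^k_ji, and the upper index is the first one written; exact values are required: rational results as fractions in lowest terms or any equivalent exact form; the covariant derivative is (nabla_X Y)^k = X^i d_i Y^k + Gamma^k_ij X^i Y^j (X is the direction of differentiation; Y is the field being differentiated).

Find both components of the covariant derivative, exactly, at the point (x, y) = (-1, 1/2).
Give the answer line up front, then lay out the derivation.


Answer: (nabla_X Y)^x = 103/106, (nabla_X Y)^y = 10/3

E = 53/4, F = 0, G = 1 at the point
E_x = -49/2, E_y = 0, F_x = 0, F_y = 0, G_x = 0, G_y = 0
EG - F^2 = 53/4;  g^inv = (4/53) * [[1, 0], [0, 53/4]]
first-kind symbols [ij,l] = (1/2)(d_i g_jl + d_j g_il - d_l g_ij): [xx,x] = E_x/2 = -49/4, [xx,y] = F_x - E_y/2 = 0, [xy,x] = E_y/2 = 0, [xy,y] = G_x/2 = 0, [yy,x] = F_y - G_x/2 = 0, [yy,y] = G_y/2 = 0
Gamma^x_ij = (G*[ij,x] - F*[ij,y])/(EG - F^2), Gamma^y_ij = (E*[ij,y] - F*[ij,x])/(EG - F^2)
Gamma_xxx = -49/53, Gamma_xxy = 0, Gamma_xyy = 0, Gamma_yxx = 0, Gamma_yxy = 0, Gamma_yyy = 0
X = (11/4, 1), Y = (2/3, 11/12) at the point


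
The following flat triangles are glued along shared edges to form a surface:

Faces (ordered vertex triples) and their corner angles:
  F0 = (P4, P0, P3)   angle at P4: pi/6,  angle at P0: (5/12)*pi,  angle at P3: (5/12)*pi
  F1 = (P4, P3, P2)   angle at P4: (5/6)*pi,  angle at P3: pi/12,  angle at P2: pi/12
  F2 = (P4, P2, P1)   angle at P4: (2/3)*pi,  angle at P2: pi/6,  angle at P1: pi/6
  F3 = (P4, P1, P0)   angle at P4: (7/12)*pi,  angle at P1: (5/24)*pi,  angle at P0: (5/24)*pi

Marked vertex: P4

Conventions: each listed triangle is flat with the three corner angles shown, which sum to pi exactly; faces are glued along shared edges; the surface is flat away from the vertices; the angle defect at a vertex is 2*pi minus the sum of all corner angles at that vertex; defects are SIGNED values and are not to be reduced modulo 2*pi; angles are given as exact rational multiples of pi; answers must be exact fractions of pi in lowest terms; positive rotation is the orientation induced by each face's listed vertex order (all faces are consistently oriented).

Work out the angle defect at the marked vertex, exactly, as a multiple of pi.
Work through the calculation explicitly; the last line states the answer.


Sum of corner angles at P4: (9/4)*pi
defect = 2*pi - (9/4)*pi

Answer: defect(P4) = -pi/4


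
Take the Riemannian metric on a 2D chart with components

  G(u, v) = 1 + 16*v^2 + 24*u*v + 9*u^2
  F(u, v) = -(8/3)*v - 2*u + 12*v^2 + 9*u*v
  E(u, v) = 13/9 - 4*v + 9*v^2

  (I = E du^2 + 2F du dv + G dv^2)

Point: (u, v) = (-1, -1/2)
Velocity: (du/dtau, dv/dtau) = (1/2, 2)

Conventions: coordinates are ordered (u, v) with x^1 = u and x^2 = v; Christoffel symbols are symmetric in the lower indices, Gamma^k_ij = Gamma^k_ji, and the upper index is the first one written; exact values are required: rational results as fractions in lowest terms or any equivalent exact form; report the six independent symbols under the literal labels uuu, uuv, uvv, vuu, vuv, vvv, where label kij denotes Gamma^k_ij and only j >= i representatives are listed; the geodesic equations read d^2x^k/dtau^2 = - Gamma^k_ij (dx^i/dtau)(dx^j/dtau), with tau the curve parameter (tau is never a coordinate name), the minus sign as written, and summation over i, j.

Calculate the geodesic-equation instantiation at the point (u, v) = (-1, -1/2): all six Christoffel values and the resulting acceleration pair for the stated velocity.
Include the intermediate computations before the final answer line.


E = 205/36, F = 65/6, G = 26 at the point
E_u = 0, E_v = -13, F_u = -13/2, F_v = -71/3, G_u = -30, G_v = -40
EG - F^2 = 1105/36;  g^inv = (36/1105) * [[26, -65/6], [-65/6, 205/36]]
first-kind symbols [ij,l] = (1/2)(d_i g_jl + d_j g_il - d_l g_ij): [uu,u] = E_u/2 = 0, [uu,v] = F_u - E_v/2 = 0, [uv,u] = E_v/2 = -13/2, [uv,v] = G_u/2 = -15, [vv,u] = F_v - G_u/2 = -26/3, [vv,v] = G_v/2 = -20
Gamma^u_ij = (G*[ij,u] - F*[ij,v])/(EG - F^2), Gamma^v_ij = (E*[ij,v] - F*[ij,u])/(EG - F^2)
Gamma_uuu = 0, Gamma_uuv = -18/85, Gamma_uvv = -24/85, Gamma_vuu = 0, Gamma_vuv = -108/221, Gamma_vvv = -144/221
d^2u/dtau^2 = -(Gamma_uuu*(1/2)^2 + 2*Gamma_uuv*(1/2)*(2) + Gamma_uvv*(2)^2) = 132/85
d^2v/dtau^2 = -(Gamma_vuu*(1/2)^2 + 2*Gamma_vuv*(1/2)*(2) + Gamma_vvv*(2)^2) = 792/221

Answer: Gamma_uuu = 0, Gamma_uuv = -18/85, Gamma_uvv = -24/85, Gamma_vuu = 0, Gamma_vuv = -108/221, Gamma_vvv = -144/221; accelerations (d^2u/dtau^2, d^2v/dtau^2) = (132/85, 792/221)


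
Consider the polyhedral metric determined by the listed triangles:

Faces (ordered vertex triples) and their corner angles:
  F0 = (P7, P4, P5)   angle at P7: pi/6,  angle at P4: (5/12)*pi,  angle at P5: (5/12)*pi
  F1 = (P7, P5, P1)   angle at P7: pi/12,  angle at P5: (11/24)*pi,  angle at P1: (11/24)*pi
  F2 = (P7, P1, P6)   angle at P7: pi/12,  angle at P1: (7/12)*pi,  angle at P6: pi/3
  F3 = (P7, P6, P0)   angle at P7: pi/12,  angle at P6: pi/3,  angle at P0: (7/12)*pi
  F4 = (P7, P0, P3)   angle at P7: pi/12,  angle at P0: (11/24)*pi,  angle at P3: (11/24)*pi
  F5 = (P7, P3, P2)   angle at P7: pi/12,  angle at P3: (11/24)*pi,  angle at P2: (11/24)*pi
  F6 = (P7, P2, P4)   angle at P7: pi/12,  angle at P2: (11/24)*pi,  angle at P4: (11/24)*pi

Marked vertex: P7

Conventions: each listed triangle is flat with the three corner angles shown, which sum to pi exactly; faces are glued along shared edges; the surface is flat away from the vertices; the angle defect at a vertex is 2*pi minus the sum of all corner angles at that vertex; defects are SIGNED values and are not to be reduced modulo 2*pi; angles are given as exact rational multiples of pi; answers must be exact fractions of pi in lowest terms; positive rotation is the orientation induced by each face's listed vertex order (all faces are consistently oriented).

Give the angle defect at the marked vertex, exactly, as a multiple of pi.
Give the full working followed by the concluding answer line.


Sum of corner angles at P7: (2/3)*pi
defect = 2*pi - (2/3)*pi

Answer: defect(P7) = (4/3)*pi


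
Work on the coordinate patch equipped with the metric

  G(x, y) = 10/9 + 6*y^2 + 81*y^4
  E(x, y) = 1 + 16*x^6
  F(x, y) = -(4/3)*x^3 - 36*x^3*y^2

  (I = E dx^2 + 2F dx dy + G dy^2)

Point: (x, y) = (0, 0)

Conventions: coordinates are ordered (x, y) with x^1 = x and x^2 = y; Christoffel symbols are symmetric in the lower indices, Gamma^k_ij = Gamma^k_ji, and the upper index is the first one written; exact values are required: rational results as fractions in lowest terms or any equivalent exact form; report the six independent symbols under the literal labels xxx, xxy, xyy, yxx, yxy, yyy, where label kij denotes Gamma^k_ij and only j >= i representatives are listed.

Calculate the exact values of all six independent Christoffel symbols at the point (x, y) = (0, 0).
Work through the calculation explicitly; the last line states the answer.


E = 1, F = 0, G = 10/9 at the point
E_x = 0, E_y = 0, F_x = 0, F_y = 0, G_x = 0, G_y = 0
EG - F^2 = 10/9;  g^inv = (9/10) * [[10/9, 0], [0, 1]]
first-kind symbols [ij,l] = (1/2)(d_i g_jl + d_j g_il - d_l g_ij): [xx,x] = E_x/2 = 0, [xx,y] = F_x - E_y/2 = 0, [xy,x] = E_y/2 = 0, [xy,y] = G_x/2 = 0, [yy,x] = F_y - G_x/2 = 0, [yy,y] = G_y/2 = 0
Gamma^x_ij = (G*[ij,x] - F*[ij,y])/(EG - F^2), Gamma^y_ij = (E*[ij,y] - F*[ij,x])/(EG - F^2)

Answer: Gamma_xxx = 0, Gamma_xxy = 0, Gamma_xyy = 0, Gamma_yxx = 0, Gamma_yxy = 0, Gamma_yyy = 0


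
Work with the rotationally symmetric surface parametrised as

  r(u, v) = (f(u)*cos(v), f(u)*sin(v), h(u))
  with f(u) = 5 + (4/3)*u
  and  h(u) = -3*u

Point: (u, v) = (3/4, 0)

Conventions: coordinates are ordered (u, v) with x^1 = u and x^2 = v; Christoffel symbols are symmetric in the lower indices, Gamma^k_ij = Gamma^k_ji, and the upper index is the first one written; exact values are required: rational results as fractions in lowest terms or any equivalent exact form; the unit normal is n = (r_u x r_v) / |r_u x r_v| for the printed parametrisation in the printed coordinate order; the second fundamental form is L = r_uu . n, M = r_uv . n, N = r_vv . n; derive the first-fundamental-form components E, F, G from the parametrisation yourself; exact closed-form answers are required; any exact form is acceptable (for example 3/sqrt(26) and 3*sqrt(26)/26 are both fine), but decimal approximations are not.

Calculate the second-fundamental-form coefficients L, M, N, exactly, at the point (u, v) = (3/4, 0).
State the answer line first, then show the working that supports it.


Answer: L = 0, M = 0, N = -54*sqrt(97)/97

f = 6, f' = 4/3, f'' = 0, h' = -3, h'' = 0
E = 97/9, F = 0, G = 36; answer radicand W^2 = 97/9
unnormalised second-form numerators: l = 0, m = 0, n = -18; L = l/sqrt(97/9), and similarly M = m/sqrt(W^2), N = n/sqrt(W^2)


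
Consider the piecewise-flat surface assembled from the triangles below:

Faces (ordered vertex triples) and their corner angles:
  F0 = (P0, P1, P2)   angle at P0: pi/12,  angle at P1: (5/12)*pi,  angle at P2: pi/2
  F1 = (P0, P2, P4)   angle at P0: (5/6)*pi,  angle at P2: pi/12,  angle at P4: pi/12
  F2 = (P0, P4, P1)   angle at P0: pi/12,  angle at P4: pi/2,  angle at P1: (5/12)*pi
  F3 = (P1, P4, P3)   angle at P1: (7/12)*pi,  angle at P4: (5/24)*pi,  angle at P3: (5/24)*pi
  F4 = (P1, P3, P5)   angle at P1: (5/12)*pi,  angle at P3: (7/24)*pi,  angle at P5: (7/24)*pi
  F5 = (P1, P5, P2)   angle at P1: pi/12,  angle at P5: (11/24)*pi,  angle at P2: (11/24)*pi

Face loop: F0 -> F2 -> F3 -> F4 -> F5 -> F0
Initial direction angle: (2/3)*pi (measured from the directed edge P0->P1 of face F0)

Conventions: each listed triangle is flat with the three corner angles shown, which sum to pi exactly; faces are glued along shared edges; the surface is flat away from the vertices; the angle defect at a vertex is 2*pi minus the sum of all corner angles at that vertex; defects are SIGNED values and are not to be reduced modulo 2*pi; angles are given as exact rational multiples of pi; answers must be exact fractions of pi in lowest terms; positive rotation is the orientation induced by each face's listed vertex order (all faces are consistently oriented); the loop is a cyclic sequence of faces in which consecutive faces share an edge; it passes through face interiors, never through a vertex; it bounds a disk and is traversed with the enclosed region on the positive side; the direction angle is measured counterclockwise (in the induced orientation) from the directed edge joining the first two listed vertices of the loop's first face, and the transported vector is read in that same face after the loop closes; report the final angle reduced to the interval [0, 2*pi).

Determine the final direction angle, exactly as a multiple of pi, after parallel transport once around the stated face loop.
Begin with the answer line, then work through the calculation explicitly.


Answer: final direction angle = (3/4)*pi

enclosed vertex P1: corner angles sum to (23/12)*pi, defect = 2*pi - (23/12)*pi = pi/12
adding the enclosed defects to the starting angle (mod 2*pi, induced orientation) gives the holonomy
final angle = (2/3)*pi + pi/12 = (3/4)*pi (mod 2*pi)


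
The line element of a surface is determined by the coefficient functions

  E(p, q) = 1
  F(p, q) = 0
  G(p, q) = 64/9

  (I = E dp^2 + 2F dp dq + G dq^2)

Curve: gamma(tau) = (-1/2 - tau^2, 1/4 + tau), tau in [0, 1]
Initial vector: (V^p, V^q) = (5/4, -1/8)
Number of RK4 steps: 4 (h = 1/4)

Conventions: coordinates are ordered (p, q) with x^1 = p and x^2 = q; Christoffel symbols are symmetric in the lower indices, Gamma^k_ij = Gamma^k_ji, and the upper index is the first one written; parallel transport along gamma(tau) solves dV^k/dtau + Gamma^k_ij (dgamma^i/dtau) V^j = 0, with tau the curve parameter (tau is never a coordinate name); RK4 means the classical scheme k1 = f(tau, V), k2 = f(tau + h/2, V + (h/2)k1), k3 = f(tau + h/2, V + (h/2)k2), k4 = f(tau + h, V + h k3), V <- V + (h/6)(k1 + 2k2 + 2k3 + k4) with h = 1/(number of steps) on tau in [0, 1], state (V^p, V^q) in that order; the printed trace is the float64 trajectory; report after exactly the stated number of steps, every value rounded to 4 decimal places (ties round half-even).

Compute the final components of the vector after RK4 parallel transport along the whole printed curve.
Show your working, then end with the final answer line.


gamma'(tau) = (-2*tau, 1); f(tau, V)^k = -Gamma^k_ij(gamma(tau)) gamma'^i(tau) V^j; h = 1/4; intermediate values shown to 6 dp
curve data and Christoffel symbols at the stage parameters:
  tau = 0.000000: gamma = (-0.500000, 0.250000), gamma' = (0.000000, 1.000000); Gamma_ppp = 0.000000, Gamma_ppq = 0.000000, Gamma_pqq = 0.000000, Gamma_qpp = 0.000000, Gamma_qpq = 0.000000, Gamma_qqq = 0.000000
  tau = 0.125000: gamma = (-0.515625, 0.375000), gamma' = (-0.250000, 1.000000); Gamma_ppp = 0.000000, Gamma_ppq = 0.000000, Gamma_pqq = 0.000000, Gamma_qpp = 0.000000, Gamma_qpq = 0.000000, Gamma_qqq = 0.000000
  tau = 0.250000: gamma = (-0.562500, 0.500000), gamma' = (-0.500000, 1.000000); Gamma_ppp = 0.000000, Gamma_ppq = 0.000000, Gamma_pqq = 0.000000, Gamma_qpp = 0.000000, Gamma_qpq = 0.000000, Gamma_qqq = 0.000000
  tau = 0.375000: gamma = (-0.640625, 0.625000), gamma' = (-0.750000, 1.000000); Gamma_ppp = 0.000000, Gamma_ppq = 0.000000, Gamma_pqq = 0.000000, Gamma_qpp = 0.000000, Gamma_qpq = 0.000000, Gamma_qqq = 0.000000
  tau = 0.500000: gamma = (-0.750000, 0.750000), gamma' = (-1.000000, 1.000000); Gamma_ppp = 0.000000, Gamma_ppq = 0.000000, Gamma_pqq = 0.000000, Gamma_qpp = 0.000000, Gamma_qpq = 0.000000, Gamma_qqq = 0.000000
  tau = 0.625000: gamma = (-0.890625, 0.875000), gamma' = (-1.250000, 1.000000); Gamma_ppp = 0.000000, Gamma_ppq = 0.000000, Gamma_pqq = 0.000000, Gamma_qpp = 0.000000, Gamma_qpq = 0.000000, Gamma_qqq = 0.000000
  tau = 0.750000: gamma = (-1.062500, 1.000000), gamma' = (-1.500000, 1.000000); Gamma_ppp = 0.000000, Gamma_ppq = 0.000000, Gamma_pqq = 0.000000, Gamma_qpp = 0.000000, Gamma_qpq = 0.000000, Gamma_qqq = 0.000000
  tau = 0.875000: gamma = (-1.265625, 1.125000), gamma' = (-1.750000, 1.000000); Gamma_ppp = 0.000000, Gamma_ppq = 0.000000, Gamma_pqq = 0.000000, Gamma_qpp = 0.000000, Gamma_qpq = 0.000000, Gamma_qqq = 0.000000
  tau = 1.000000: gamma = (-1.500000, 1.250000), gamma' = (-2.000000, 1.000000); Gamma_ppp = 0.000000, Gamma_ppq = 0.000000, Gamma_pqq = 0.000000, Gamma_qpp = 0.000000, Gamma_qpq = 0.000000, Gamma_qqq = 0.000000
step 0: V^p = 1.2500, V^q = -0.1250
step 1: k1 = (0.000000, 0.000000), k2 = (0.000000, 0.000000), k3 = (0.000000, 0.000000), k4 = (0.000000, 0.000000); V <- V + (h/6)(k1 + 2k2 + 2k3 + k4): V^p = 1.2500, V^q = -0.1250
step 2: k1 = (0.000000, 0.000000), k2 = (0.000000, 0.000000), k3 = (0.000000, 0.000000), k4 = (0.000000, 0.000000); V <- V + (h/6)(k1 + 2k2 + 2k3 + k4): V^p = 1.2500, V^q = -0.1250
step 3: k1 = (0.000000, 0.000000), k2 = (0.000000, 0.000000), k3 = (0.000000, 0.000000), k4 = (0.000000, 0.000000); V <- V + (h/6)(k1 + 2k2 + 2k3 + k4): V^p = 1.2500, V^q = -0.1250
step 4: k1 = (0.000000, 0.000000), k2 = (0.000000, 0.000000), k3 = (0.000000, 0.000000), k4 = (0.000000, 0.000000); V <- V + (h/6)(k1 + 2k2 + 2k3 + k4): V^p = 1.2500, V^q = -0.1250

Answer: V^p = 1.2500, V^q = -0.1250


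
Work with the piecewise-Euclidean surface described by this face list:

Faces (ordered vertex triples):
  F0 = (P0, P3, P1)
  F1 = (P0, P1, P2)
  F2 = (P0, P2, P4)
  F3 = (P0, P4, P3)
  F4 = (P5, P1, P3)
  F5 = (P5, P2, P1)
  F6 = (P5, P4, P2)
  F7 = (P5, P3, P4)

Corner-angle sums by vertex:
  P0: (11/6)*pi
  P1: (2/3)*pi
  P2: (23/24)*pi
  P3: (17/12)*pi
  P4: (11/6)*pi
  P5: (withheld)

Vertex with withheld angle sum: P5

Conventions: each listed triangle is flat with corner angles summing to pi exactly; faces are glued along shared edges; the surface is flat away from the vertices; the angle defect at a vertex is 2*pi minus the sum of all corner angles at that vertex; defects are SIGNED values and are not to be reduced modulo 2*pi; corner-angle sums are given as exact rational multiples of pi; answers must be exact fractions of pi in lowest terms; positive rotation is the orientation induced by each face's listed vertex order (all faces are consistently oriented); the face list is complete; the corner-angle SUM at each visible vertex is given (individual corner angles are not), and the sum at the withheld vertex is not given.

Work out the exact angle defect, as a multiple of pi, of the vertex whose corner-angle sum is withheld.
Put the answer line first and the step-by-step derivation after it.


Answer: defect(P5) = (17/24)*pi

V = 6, E = 12, F = 8; chi = V - E + F = 2
Gauss-Bonnet: total defect = 2*pi*chi = 4*pi; visible defects sum to (79/24)*pi


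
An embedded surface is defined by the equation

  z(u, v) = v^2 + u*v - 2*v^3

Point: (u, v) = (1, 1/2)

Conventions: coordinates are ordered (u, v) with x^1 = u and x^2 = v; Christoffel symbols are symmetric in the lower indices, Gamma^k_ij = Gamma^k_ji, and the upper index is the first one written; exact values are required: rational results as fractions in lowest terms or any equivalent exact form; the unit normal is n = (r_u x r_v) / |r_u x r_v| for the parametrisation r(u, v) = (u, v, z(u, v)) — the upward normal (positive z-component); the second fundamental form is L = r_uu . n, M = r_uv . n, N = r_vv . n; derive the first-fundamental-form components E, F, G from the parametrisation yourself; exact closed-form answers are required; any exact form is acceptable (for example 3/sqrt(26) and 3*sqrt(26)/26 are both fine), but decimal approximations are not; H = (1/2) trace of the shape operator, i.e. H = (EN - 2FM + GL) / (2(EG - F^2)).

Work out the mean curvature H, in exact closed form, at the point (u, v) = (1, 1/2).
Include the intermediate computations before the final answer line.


z_u = 1/2, z_v = 1/2, z_uu = 0, z_uv = 1, z_vv = -4
E = 5/4, F = 1/4, G = 5/4; answer radicand W^2 = 3/2
unnormalised second-form numerators: l = 0, m = 1, n = -4; L = l/sqrt(3/2), and similarly M = m/sqrt(W^2), N = n/sqrt(W^2)
H = (E*n - 2*F*m + G*l) / (2*(EG - F^2)*sqrt(W^2)); E*n - 2*F*m + G*l = -11/2, EG - F^2 = 3/2, so H = (-11/6)/sqrt(3/2)

Answer: H = -11*sqrt(6)/18


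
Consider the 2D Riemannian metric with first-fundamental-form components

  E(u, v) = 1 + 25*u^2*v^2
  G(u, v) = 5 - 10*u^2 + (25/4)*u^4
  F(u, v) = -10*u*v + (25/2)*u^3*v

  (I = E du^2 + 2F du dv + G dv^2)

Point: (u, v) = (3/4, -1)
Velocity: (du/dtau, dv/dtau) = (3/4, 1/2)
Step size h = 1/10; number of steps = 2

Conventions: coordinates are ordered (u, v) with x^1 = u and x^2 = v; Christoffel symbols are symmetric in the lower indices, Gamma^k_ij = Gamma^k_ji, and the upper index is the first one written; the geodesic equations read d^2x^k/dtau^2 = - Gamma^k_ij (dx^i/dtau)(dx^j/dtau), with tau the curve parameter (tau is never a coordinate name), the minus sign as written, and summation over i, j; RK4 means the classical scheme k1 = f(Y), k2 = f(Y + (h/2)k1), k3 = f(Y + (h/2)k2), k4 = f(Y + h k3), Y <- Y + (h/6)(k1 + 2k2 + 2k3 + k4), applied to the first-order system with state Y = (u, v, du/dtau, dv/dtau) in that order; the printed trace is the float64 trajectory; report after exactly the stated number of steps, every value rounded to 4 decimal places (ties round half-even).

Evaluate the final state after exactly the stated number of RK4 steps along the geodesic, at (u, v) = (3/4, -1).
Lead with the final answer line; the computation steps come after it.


Answer: u = 0.9013, v = -0.8999, du/dtau = 0.7693, dv/dtau = 0.5009

f(Y) = (du/dtau, dv/dtau, -Gamma^u_ij Y'^i Y'^j, -Gamma^v_ij Y'^i Y'^j) with the Gammas evaluated at the stage position; h = 0.100000; intermediate values shown to 6 dp
step 0: u = 0.7500, v = -1.0000, du/dtau = 0.7500, dv/dtau = 0.5000
step 1:
  k1: at (u, v) = (0.750000, -1.000000), (du/dtau, dv/dtau) = (0.750000, 0.500000); Gamma_uuu = 1.216345, Gamma_uuv = -0.912258, Gamma_uvv = 0.000000, Gamma_vuu = 0.192588, Gamma_vuv = -0.144441, Gamma_vvv = 0.000000; k1 = (0.750000, 0.500000, 0.000000, 0.000000)
  k2: at (u, v) = (0.787500, -0.975000), (du/dtau, dv/dtau) = (0.750000, 0.500000); Gamma_uuu = 1.174077, Gamma_uuv = -0.948293, Gamma_uvv = 0.000000, Gamma_vuu = 0.137501, Gamma_vuv = -0.111059, Gamma_vvv = 0.000000; k2 = (0.750000, 0.500000, 0.050801, 0.005950)
  k3: at (u, v) = (0.787500, -0.975000), (du/dtau, dv/dtau) = (0.752540, 0.500297); Gamma_uuu = 1.174077, Gamma_uuv = -0.948293, Gamma_uvv = 0.000000, Gamma_vuu = 0.137501, Gamma_vuv = -0.111059, Gamma_vvv = 0.000000; k3 = (0.752540, 0.500297, 0.049154, 0.005757)
  k4: at (u, v) = (0.825254, -0.949970), (du/dtau, dv/dtau) = (0.754915, 0.500576); Gamma_uuu = 1.131588, Gamma_uuv = -0.983028, Gamma_uvv = 0.000000, Gamma_vuu = 0.085851, Gamma_vuv = -0.074580, Gamma_vvv = 0.000000; k4 = (0.754915, 0.500576, 0.098069, 0.007440)
  Y <- Y + (h/6)(k1 + 2k2 + 2k3 + k4): u = 0.8252, v = -0.9500, du/dtau = 0.7550, dv/dtau = 0.5005
step 2:
  k1: at (u, v) = (0.825167, -0.949980), (du/dtau, dv/dtau) = (0.754966, 0.500514); Gamma_uuu = 1.131679, Gamma_uuv = -0.982992, Gamma_uvv = 0.000000, Gamma_vuu = 0.085970, Gamma_vuv = -0.074675, Gamma_vvv = 0.000000; k1 = (0.754966, 0.500514, 0.097862, 0.007434)
  k2: at (u, v) = (0.862915, -0.924955), (du/dtau, dv/dtau) = (0.759859, 0.500886); Gamma_uuu = 1.089165, Gamma_uuv = -1.016111, Gamma_uvv = 0.000000, Gamma_vuu = 0.037784, Gamma_vuv = -0.035250, Gamma_vvv = 0.000000; k2 = (0.759859, 0.500886, 0.144601, 0.005016)
  k3: at (u, v) = (0.863160, -0.924936), (du/dtau, dv/dtau) = (0.762196, 0.500765); Gamma_uuu = 1.088909, Gamma_uuv = -1.016181, Gamma_uvv = 0.000000, Gamma_vuu = 0.037477, Gamma_vuv = -0.034974, Gamma_vvv = 0.000000; k3 = (0.762196, 0.500765, 0.143120, 0.004926)
  k4: at (u, v) = (0.901386, -0.899904), (du/dtau, dv/dtau) = (0.769278, 0.501007); Gamma_uuu = 1.045766, Gamma_uuv = -1.047489, Gamma_uvv = 0.000000, Gamma_vuu = -0.008056, Gamma_vuv = 0.008069, Gamma_vvv = 0.000000; k4 = (0.769278, 0.501007, 0.188560, -0.001453)
  Y <- Y + (h/6)(k1 + 2k2 + 2k3 + k4): u = 0.9013, v = -0.8999, du/dtau = 0.7693, dv/dtau = 0.5009


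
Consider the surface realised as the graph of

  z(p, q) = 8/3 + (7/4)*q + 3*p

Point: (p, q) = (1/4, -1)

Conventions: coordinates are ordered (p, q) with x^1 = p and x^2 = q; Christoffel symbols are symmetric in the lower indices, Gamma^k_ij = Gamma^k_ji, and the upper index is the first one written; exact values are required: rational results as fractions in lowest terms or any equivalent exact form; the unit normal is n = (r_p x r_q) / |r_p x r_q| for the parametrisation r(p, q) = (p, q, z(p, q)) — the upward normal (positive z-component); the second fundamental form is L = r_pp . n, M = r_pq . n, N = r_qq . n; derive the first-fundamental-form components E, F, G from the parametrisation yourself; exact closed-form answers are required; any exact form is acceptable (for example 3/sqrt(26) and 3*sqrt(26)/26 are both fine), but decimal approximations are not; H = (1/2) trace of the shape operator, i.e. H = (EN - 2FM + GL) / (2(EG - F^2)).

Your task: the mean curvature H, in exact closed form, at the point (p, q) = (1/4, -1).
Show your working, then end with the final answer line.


z_p = 3, z_q = 7/4, z_pp = 0, z_pq = 0, z_qq = 0
E = 10, F = 21/4, G = 65/16; answer radicand W^2 = 209/16
unnormalised second-form numerators: l = 0, m = 0, n = 0; L = l/sqrt(209/16), and similarly M = m/sqrt(W^2), N = n/sqrt(W^2)
H = (E*n - 2*F*m + G*l) / (2*(EG - F^2)*sqrt(W^2)); E*n - 2*F*m + G*l = 0, EG - F^2 = 209/16, so H = (0)/sqrt(209/16)

Answer: H = 0
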